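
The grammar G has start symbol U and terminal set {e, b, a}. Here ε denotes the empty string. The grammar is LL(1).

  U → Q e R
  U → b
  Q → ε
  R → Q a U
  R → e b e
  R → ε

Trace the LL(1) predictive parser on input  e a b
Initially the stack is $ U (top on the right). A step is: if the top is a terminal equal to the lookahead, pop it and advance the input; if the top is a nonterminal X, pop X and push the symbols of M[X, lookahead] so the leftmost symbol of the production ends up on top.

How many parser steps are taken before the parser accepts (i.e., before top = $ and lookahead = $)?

8

     Stack    Input    Action
  1  $ U      e a b $  expand U → Q e R
  2  $ R e Q  e a b $  expand Q → ε
  3  $ R e    e a b $  match e
  4  $ R      a b $    expand R → Q a U
  5  $ U a Q  a b $    expand Q → ε
  6  $ U a    a b $    match a
  7  $ U      b $      expand U → b
  8  $ b      b $      match b
Accept reached after 8 steps.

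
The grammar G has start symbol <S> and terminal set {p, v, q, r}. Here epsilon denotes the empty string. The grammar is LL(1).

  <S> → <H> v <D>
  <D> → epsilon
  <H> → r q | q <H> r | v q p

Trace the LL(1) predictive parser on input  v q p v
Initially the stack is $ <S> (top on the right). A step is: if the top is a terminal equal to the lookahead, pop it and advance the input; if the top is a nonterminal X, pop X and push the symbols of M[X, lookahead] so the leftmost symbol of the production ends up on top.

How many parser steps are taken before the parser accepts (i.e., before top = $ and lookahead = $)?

     Stack          Input      Action
  1  $ <S>          v q p v $  expand <S> → <H> v <D>
  2  $ <D> v <H>    v q p v $  expand <H> → v q p
  3  $ <D> v p q v  v q p v $  match v
  4  $ <D> v p q    q p v $    match q
  5  $ <D> v p      p v $      match p
  6  $ <D> v        v $        match v
  7  $ <D>          $          expand <D> → epsilon
Accept reached after 7 steps.

7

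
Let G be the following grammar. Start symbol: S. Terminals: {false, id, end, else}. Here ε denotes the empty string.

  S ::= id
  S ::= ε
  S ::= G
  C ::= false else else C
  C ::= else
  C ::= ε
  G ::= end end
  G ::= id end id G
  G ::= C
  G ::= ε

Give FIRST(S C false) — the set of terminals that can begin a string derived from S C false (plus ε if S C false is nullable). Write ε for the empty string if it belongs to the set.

FIRST(C): from C::=false else else C we get {false}; from C::=else we get {else}; from C::=ε we get {ε}. So FIRST(C) = {ε, else, false}.
FIRST(G): from G::=end end we get {end}; from G::=id end id G we get {id}; from G::=C we get {ε, else, false}; from G::=ε we get {ε}. So FIRST(G) = {ε, else, end, false, id}.
FIRST(S): from S::=id we get {id}; from S::=ε we get {ε}; from S::=G we get {ε, else, end, false, id}. So FIRST(S) = {ε, else, end, false, id}.
FIRST(S C false): take FIRST of each symbol in turn, carrying on past any symbol whose FIRST contains ε; result {else, end, false, id}.

{else, end, false, id}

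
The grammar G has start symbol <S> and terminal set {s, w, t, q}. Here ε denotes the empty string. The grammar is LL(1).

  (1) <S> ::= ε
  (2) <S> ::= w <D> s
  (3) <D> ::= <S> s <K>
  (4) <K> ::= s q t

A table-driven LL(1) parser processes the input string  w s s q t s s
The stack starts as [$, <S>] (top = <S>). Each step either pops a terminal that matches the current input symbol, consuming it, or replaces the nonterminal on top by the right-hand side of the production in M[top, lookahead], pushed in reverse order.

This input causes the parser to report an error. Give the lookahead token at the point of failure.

s

step 1: stack=$ <S>  input=w s s q t s s $  — expand <S> ::= w <D> s
step 2: stack=$ s <D> w  input=w s s q t s s $  — match w
step 3: stack=$ s <D>  input=s s q t s s $  — expand <D> ::= <S> s <K>
step 4: stack=$ s <K> s <S>  input=s s q t s s $  — expand <S> ::= ε
step 5: stack=$ s <K> s  input=s s q t s s $  — match s
step 6: stack=$ s <K>  input=s q t s s $  — expand <K> ::= s q t
step 7: stack=$ s t q s  input=s q t s s $  — match s
step 8: stack=$ s t q  input=q t s s $  — match q
step 9: stack=$ s t  input=t s s $  — match t
step 10: stack=$ s  input=s s $  — match s
step 11: stack=$  input=s $  — error: stack empty but input remains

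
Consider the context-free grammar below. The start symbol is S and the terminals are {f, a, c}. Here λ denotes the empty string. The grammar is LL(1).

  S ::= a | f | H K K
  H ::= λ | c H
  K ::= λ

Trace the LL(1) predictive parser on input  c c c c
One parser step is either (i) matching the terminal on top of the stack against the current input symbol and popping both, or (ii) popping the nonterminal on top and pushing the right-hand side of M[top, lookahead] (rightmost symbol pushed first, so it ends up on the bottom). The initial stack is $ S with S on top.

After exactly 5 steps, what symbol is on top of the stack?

H

step 1: stack=$ S  input=c c c c $  — expand S ::= H K K
step 2: stack=$ K K H  input=c c c c $  — expand H ::= c H
step 3: stack=$ K K H c  input=c c c c $  — match c
step 4: stack=$ K K H  input=c c c $  — expand H ::= c H
step 5: stack=$ K K H c  input=c c c $  — match c
Stack after step 5: $ K K H (top = H).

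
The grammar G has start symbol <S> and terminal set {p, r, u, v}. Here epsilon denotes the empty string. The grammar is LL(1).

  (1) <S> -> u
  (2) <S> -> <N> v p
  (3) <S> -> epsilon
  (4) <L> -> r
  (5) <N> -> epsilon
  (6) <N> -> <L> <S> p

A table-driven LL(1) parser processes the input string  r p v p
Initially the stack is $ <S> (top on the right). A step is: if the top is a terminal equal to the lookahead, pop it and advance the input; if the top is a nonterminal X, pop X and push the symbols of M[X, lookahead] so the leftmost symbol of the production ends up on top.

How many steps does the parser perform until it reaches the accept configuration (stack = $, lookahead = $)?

8

step 1: stack=$ <S>  input=r p v p $  — expand <S> -> <N> v p
step 2: stack=$ p v <N>  input=r p v p $  — expand <N> -> <L> <S> p
step 3: stack=$ p v p <S> <L>  input=r p v p $  — expand <L> -> r
step 4: stack=$ p v p <S> r  input=r p v p $  — match r
step 5: stack=$ p v p <S>  input=p v p $  — expand <S> -> epsilon
step 6: stack=$ p v p  input=p v p $  — match p
step 7: stack=$ p v  input=v p $  — match v
step 8: stack=$ p  input=p $  — match p
Accept reached after 8 steps.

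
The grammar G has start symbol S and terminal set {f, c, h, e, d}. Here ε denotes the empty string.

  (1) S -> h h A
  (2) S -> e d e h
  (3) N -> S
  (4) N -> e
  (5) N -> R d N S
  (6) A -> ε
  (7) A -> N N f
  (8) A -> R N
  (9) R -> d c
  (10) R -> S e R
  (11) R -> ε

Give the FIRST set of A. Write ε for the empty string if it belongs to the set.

{ε, d, e, h}

FIRST(S) = {e, h}
FIRST(R) = {ε, d, e, h}  (via S e R)
FIRST(N) = {d, e, h}  (via S, R d N S)
FIRST(A) = {ε, d, e, h}  (via N N f, R N)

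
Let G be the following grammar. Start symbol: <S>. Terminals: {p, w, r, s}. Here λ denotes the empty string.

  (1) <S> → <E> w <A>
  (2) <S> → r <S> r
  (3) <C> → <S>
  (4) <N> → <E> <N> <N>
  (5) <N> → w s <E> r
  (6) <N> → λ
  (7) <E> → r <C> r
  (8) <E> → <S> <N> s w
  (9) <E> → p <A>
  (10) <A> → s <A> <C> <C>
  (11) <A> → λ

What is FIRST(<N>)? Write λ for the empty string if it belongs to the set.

FIRST(<A>) = {λ, s}
FIRST(<S>) = {p, r}  (via <E> w <A>)
FIRST(<C>) = {p, r}  (via <S>)
FIRST(<E>) = {p, r}  (via <S> <N> s w)
FIRST(<N>) = {λ, p, r, w}  (via <E> <N> <N>)

{λ, p, r, w}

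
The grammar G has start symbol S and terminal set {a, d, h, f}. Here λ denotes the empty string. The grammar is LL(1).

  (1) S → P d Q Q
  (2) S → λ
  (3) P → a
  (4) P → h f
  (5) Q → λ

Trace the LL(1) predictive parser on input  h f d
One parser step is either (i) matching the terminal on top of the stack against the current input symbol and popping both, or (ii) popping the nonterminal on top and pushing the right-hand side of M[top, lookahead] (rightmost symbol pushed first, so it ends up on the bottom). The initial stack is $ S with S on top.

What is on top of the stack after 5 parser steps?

Q

     Stack        Input    Action
  1  $ S          h f d $  expand S → P d Q Q
  2  $ Q Q d P    h f d $  expand P → h f
  3  $ Q Q d f h  h f d $  match h
  4  $ Q Q d f    f d $    match f
  5  $ Q Q d      d $      match d
Stack after step 5: $ Q Q (top = Q).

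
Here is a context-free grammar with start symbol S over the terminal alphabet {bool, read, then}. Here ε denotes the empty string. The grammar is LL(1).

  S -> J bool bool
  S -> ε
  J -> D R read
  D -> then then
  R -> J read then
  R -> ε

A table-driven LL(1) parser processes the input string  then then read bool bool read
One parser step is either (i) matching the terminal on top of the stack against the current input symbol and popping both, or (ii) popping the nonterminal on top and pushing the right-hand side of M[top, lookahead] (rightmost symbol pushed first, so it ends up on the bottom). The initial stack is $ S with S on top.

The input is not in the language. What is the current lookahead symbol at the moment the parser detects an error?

      Stack                         Input                            Action
   1  $ S                           then then read bool bool read $  expand S -> J bool bool
   2  $ bool bool J                 then then read bool bool read $  expand J -> D R read
   3  $ bool bool read R D          then then read bool bool read $  expand D -> then then
   4  $ bool bool read R then then  then then read bool bool read $  match then
   5  $ bool bool read R then       then read bool bool read $       match then
   6  $ bool bool read R            read bool bool read $            expand R -> ε
   7  $ bool bool read              read bool bool read $            match read
   8  $ bool bool                   bool bool read $                 match bool
   9  $ bool                        bool read $                      match bool
  10  $                             read $                           error: stack empty but input remains

read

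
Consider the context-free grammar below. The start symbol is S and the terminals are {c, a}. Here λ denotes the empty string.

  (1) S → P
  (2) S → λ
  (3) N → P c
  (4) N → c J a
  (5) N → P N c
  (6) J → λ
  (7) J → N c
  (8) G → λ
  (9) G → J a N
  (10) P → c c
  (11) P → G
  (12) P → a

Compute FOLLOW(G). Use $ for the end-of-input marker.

FIRST(S) = {λ, a, c}  (via P)
FIRST(N) = {a, c}  (via P c, P N c)
FIRST(J) = {λ, a, c}  (via N c)
FIRST(G) = {λ, a, c}  (via J a N)
FIRST(P) = {λ, a, c}  (via G)
FOLLOW(S) includes $ since S is the start symbol.
FOLLOW(S): S appears on no right-hand side. Thus FOLLOW(S) = {$}.
FOLLOW(J): in N→c J a, J is followed by a with FIRST {a}; in G→J a N, J is followed by a N with FIRST {a}. Thus FOLLOW(J) = {a}.
FOLLOW(P): in S→P, the suffix after P is empty, so FOLLOW(P) ⊇ FOLLOW(S) = {$}; in N→P c, P is followed by c with FIRST {c}; in N→P N c, P is followed by N c with FIRST {a, c}. Thus FOLLOW(P) = {$, a, c}.
FOLLOW(G): in P→G, the suffix after G is empty, so FOLLOW(G) ⊇ FOLLOW(P) = {$, a, c}. Thus FOLLOW(G) = {$, a, c}.
FOLLOW(N): in N→P N c, N is followed by c with FIRST {c}; in J→N c, N is followed by c with FIRST {c}; in G→J a N, the suffix after N is empty, so FOLLOW(N) ⊇ FOLLOW(G) = {$, a, c}. Thus FOLLOW(N) = {$, a, c}.

{$, a, c}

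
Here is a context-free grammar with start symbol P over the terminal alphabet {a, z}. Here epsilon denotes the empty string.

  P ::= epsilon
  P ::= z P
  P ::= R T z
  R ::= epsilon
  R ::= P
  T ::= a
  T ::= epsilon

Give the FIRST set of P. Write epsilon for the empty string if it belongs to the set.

FIRST(T) = {epsilon, a}
FIRST(P) = {epsilon, a, z}  (via R T z)
FIRST(R) = {epsilon, a, z}  (via P)

{epsilon, a, z}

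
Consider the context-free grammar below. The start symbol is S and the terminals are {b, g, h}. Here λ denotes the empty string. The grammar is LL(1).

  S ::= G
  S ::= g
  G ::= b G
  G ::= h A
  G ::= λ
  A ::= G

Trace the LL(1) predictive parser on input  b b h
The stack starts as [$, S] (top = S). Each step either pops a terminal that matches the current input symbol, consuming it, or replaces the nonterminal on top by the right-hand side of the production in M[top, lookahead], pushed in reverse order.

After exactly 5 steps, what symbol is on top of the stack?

     Stack  Input    Action
  1  $ S    b b h $  expand S ::= G
  2  $ G    b b h $  expand G ::= b G
  3  $ G b  b b h $  match b
  4  $ G    b h $    expand G ::= b G
  5  $ G b  b h $    match b
Stack after step 5: $ G (top = G).

G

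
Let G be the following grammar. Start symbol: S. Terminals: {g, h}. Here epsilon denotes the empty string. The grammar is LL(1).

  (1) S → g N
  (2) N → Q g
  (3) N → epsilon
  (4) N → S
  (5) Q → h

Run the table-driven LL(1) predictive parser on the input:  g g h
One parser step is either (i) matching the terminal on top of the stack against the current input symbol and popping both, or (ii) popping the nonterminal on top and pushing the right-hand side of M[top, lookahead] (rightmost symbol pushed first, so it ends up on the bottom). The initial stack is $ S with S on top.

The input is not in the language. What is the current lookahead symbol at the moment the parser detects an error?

step 1: stack=$ S  input=g g h $  — expand S → g N
step 2: stack=$ N g  input=g g h $  — match g
step 3: stack=$ N  input=g h $  — expand N → S
step 4: stack=$ S  input=g h $  — expand S → g N
step 5: stack=$ N g  input=g h $  — match g
step 6: stack=$ N  input=h $  — expand N → Q g
step 7: stack=$ g Q  input=h $  — expand Q → h
step 8: stack=$ g h  input=h $  — match h
step 9: stack=$ g  input=$  — error: top is terminal g but lookahead is $

$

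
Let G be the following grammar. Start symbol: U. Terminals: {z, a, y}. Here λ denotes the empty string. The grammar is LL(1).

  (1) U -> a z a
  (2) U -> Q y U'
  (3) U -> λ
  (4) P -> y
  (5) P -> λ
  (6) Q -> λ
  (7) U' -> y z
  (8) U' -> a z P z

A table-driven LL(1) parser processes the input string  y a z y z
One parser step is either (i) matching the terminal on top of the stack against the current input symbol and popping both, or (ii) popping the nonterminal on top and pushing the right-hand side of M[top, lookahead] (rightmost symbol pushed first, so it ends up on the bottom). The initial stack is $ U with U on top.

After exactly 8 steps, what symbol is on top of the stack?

     Stack      Input        Action
  1  $ U        y a z y z $  expand U -> Q y U'
  2  $ U' y Q   y a z y z $  expand Q -> λ
  3  $ U' y     y a z y z $  match y
  4  $ U'       a z y z $    expand U' -> a z P z
  5  $ z P z a  a z y z $    match a
  6  $ z P z    z y z $      match z
  7  $ z P      y z $        expand P -> y
  8  $ z y      y z $        match y
Stack after step 8: $ z (top = z).

z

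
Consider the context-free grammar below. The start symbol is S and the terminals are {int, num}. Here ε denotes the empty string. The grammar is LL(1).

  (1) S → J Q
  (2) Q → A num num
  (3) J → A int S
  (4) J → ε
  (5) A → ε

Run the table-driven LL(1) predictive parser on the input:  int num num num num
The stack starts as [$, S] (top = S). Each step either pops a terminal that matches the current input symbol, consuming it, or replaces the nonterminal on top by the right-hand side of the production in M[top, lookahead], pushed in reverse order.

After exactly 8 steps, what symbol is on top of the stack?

step 1: stack=$ S  input=int num num num num $  — expand S → J Q
step 2: stack=$ Q J  input=int num num num num $  — expand J → A int S
step 3: stack=$ Q S int A  input=int num num num num $  — expand A → ε
step 4: stack=$ Q S int  input=int num num num num $  — match int
step 5: stack=$ Q S  input=num num num num $  — expand S → J Q
step 6: stack=$ Q Q J  input=num num num num $  — expand J → ε
step 7: stack=$ Q Q  input=num num num num $  — expand Q → A num num
step 8: stack=$ Q num num A  input=num num num num $  — expand A → ε
Stack after step 8: $ Q num num (top = num).

num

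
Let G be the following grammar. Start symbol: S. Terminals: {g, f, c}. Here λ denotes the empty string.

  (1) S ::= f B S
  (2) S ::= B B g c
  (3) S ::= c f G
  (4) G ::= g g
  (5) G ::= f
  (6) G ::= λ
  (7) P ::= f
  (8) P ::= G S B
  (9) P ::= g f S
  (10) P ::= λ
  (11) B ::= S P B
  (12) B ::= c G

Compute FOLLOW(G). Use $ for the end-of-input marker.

{$, c, f, g}

FIRST(G): from G::=g g we get {g}; from G::=f we get {f}; from G::=λ we get {λ}. So FIRST(G) = {λ, f, g}.
FIRST(S): from S::=f B S we get {f}; from S::=B B g c we get {c, f}; from S::=c f G we get {c}. So FIRST(S) = {c, f}.
FIRST(P): from P::=f we get {f}; from P::=G S B we get {c, f, g}; from P::=g f S we get {g}; from P::=λ we get {λ}. So FIRST(P) = {λ, c, f, g}.
FIRST(B): from B::=S P B we get {c, f}; from B::=c G we get {c}. So FIRST(B) = {c, f}.
FOLLOW(S) includes $ since S is the start symbol.
FOLLOW(P): in B::=S P B, P is followed by B with FIRST {c, f}. Thus FOLLOW(P) = {c, f}.
FOLLOW(S): in S::=f B S, the suffix after S is empty (adds nothing new); in P::=G S B, S is followed by B with FIRST {c, f}; in P::=g f S, the suffix after S is empty, so FOLLOW(S) ⊇ FOLLOW(P) = {c, f}; in B::=S P B, S is followed by P B with FIRST {c, f, g}. Thus FOLLOW(S) = {$, c, f, g}.
FOLLOW(B): in S::=f B S, B is followed by S with FIRST {c, f}; in S::=B B g c (occurrence 1), B is followed by B g c with FIRST {c, f}; in S::=B B g c (occurrence 2), B is followed by g c with FIRST {g}; in P::=G S B, the suffix after B is empty, so FOLLOW(B) ⊇ FOLLOW(P) = {c, f}; in B::=S P B, the suffix after B is empty (adds nothing new). Thus FOLLOW(B) = {c, f, g}.
FOLLOW(G): in S::=c f G, the suffix after G is empty, so FOLLOW(G) ⊇ FOLLOW(S) = {$, c, f, g}; in P::=G S B, G is followed by S B with FIRST {c, f}; in B::=c G, the suffix after G is empty, so FOLLOW(G) ⊇ FOLLOW(B) = {c, f, g}. Thus FOLLOW(G) = {$, c, f, g}.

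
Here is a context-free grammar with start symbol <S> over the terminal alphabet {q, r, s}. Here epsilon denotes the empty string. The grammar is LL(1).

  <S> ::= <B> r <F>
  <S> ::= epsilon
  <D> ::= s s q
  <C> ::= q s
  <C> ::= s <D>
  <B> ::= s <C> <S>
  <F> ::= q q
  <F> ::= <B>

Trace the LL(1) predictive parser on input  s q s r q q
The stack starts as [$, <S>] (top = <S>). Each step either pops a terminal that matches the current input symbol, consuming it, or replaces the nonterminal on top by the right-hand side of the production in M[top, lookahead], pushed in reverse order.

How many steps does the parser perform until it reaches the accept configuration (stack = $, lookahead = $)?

step 1: stack=$ <S>  input=s q s r q q $  — expand <S> ::= <B> r <F>
step 2: stack=$ <F> r <B>  input=s q s r q q $  — expand <B> ::= s <C> <S>
step 3: stack=$ <F> r <S> <C> s  input=s q s r q q $  — match s
step 4: stack=$ <F> r <S> <C>  input=q s r q q $  — expand <C> ::= q s
step 5: stack=$ <F> r <S> s q  input=q s r q q $  — match q
step 6: stack=$ <F> r <S> s  input=s r q q $  — match s
step 7: stack=$ <F> r <S>  input=r q q $  — expand <S> ::= epsilon
step 8: stack=$ <F> r  input=r q q $  — match r
step 9: stack=$ <F>  input=q q $  — expand <F> ::= q q
step 10: stack=$ q q  input=q q $  — match q
step 11: stack=$ q  input=q $  — match q
Accept reached after 11 steps.

11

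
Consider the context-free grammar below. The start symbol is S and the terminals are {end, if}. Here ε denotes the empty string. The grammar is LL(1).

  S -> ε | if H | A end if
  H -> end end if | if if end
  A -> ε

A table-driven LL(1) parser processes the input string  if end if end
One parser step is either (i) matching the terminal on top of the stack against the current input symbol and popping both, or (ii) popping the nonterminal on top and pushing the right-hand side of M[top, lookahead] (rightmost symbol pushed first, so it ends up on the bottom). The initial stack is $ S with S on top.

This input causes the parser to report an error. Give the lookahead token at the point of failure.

if

step 1: stack=$ S  input=if end if end $  — expand S -> if H
step 2: stack=$ H if  input=if end if end $  — match if
step 3: stack=$ H  input=end if end $  — expand H -> end end if
step 4: stack=$ if end end  input=end if end $  — match end
step 5: stack=$ if end  input=if end $  — error: top is terminal end but lookahead is if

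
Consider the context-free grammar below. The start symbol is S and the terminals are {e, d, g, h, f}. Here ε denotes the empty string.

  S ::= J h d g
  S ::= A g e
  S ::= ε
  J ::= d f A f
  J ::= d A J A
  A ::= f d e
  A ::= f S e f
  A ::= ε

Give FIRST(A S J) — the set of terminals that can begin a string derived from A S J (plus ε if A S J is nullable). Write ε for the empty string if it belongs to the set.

{d, f, g}

FIRST(J): from J::=d f A f we get {d}; from J::=d A J A we get {d}. So FIRST(J) = {d}.
FIRST(A): from A::=f d e we get {f}; from A::=f S e f we get {f}; from A::=ε we get {ε}. So FIRST(A) = {ε, f}.
FIRST(S): from S::=J h d g we get {d}; from S::=A g e we get {f, g}; from S::=ε we get {ε}. So FIRST(S) = {ε, d, f, g}.
FIRST(A S J): take FIRST of each symbol in turn, carrying on past any symbol whose FIRST contains ε; result {d, f, g}.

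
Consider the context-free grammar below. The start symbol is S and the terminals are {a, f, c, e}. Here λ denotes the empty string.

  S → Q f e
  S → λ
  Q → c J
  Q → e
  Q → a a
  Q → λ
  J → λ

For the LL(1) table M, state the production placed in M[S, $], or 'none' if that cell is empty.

S → λ

FIRST(Q) = {λ, a, c, e}
FIRST(J) = {λ}
FIRST(S) = {λ, a, c, e, f}  (via Q f e)
FOLLOW(S) includes $ since S is the start symbol.
FOLLOW(S): S appears on no right-hand side. Thus FOLLOW(S) = {$}.
For S → Q f e: FIRST(Q f e) = {a, c, e, f}, so it goes in M[S, t] for t ∈ {a, c, e, f}.
For S → λ: FIRST(λ) = {λ}, so it goes in M[S, t] for t ∈ {}; since λ ∈ FIRST, also for every t ∈ FOLLOW(S) = {$}.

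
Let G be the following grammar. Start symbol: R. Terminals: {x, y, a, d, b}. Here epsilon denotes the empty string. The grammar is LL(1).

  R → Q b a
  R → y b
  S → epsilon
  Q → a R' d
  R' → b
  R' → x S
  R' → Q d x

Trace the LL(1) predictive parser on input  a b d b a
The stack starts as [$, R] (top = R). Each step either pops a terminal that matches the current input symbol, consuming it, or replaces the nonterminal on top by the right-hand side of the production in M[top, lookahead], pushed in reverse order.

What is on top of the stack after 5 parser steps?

     Stack         Input        Action
  1  $ R           a b d b a $  expand R → Q b a
  2  $ a b Q       a b d b a $  expand Q → a R' d
  3  $ a b d R' a  a b d b a $  match a
  4  $ a b d R'    b d b a $    expand R' → b
  5  $ a b d b     b d b a $    match b
Stack after step 5: $ a b d (top = d).

d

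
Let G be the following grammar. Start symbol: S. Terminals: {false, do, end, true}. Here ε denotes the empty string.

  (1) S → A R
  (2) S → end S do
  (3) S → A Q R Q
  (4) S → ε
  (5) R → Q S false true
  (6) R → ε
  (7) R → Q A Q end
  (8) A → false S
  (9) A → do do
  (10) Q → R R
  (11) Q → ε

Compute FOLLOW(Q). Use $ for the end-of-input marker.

FIRST(A): from A→false S we get {false}; from A→do do we get {do}. So FIRST(A) = {do, false}.
FIRST(S): from S→A R we get {do, false}; from S→end S do we get {end}; from S→A Q R Q we get {do, false}; from S→ε we get {ε}. So FIRST(S) = {ε, do, end, false}.
FIRST(R): from R→Q S false true we get {do, end, false}; from R→ε we get {ε}; from R→Q A Q end we get {do, end, false}. So FIRST(R) = {ε, do, end, false}.
FIRST(Q): from Q→R R we get {ε, do, end, false}; from Q→ε we get {ε}. So FIRST(Q) = {ε, do, end, false}.
FOLLOW(S) includes $ since S is the start symbol.
FOLLOW(S): in S→end S do, S is followed by do with FIRST {do}; in R→Q S false true, S is followed by false true with FIRST {false}; in A→false S, the suffix after S is empty, so FOLLOW(S) ⊇ FOLLOW(A) = {$, do, end, false}. Thus FOLLOW(S) = {$, do, end, false}.
FOLLOW(A): in S→A R, A is followed by R with FIRST {ε, do, end, false}; in S→A R, the suffix after A is nullable, so FOLLOW(A) ⊇ FOLLOW(S) = {$, do, end, false}; in S→A Q R Q, A is followed by Q R Q with FIRST {ε, do, end, false}; in S→A Q R Q, the suffix after A is nullable, so FOLLOW(A) ⊇ FOLLOW(S) = {$, do, end, false}; in R→Q A Q end, A is followed by Q end with FIRST {do, end, false}. Thus FOLLOW(A) = {$, do, end, false}.
FOLLOW(Q): in S→A Q R Q (occurrence 1), Q is followed by R Q with FIRST {ε, do, end, false}; in S→A Q R Q (occurrence 1), the suffix after Q is nullable, so FOLLOW(Q) ⊇ FOLLOW(S) = {$, do, end, false}; in S→A Q R Q (occurrence 2), the suffix after Q is empty, so FOLLOW(Q) ⊇ FOLLOW(S) = {$, do, end, false}; in R→Q S false true, Q is followed by S false true with FIRST {do, end, false}; in R→Q A Q end (occurrence 1), Q is followed by A Q end with FIRST {do, false}; in R→Q A Q end (occurrence 2), Q is followed by end with FIRST {end}. Thus FOLLOW(Q) = {$, do, end, false}.
FOLLOW(R): in S→A R, the suffix after R is empty, so FOLLOW(R) ⊇ FOLLOW(S) = {$, do, end, false}; in S→A Q R Q, R is followed by Q with FIRST {ε, do, end, false}; in S→A Q R Q, the suffix after R is nullable, so FOLLOW(R) ⊇ FOLLOW(S) = {$, do, end, false}; in Q→R R (occurrence 1), R is followed by R with FIRST {ε, do, end, false}; in Q→R R (occurrence 1), the suffix after R is nullable, so FOLLOW(R) ⊇ FOLLOW(Q) = {$, do, end, false}; in Q→R R (occurrence 2), the suffix after R is empty, so FOLLOW(R) ⊇ FOLLOW(Q) = {$, do, end, false}. Thus FOLLOW(R) = {$, do, end, false}.

{$, do, end, false}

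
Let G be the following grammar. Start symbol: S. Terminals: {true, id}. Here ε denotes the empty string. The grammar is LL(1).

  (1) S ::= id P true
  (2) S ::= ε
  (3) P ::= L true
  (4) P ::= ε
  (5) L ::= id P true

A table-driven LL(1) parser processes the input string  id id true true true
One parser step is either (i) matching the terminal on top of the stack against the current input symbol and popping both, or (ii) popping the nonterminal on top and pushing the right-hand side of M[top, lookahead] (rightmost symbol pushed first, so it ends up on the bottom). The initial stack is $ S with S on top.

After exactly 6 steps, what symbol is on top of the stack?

true

     Stack                  Input                   Action
  1  $ S                    id id true true true $  expand S ::= id P true
  2  $ true P id            id id true true true $  match id
  3  $ true P               id true true true $     expand P ::= L true
  4  $ true true L          id true true true $     expand L ::= id P true
  5  $ true true true P id  id true true true $     match id
  6  $ true true true P     true true true $        expand P ::= ε
Stack after step 6: $ true true true (top = true).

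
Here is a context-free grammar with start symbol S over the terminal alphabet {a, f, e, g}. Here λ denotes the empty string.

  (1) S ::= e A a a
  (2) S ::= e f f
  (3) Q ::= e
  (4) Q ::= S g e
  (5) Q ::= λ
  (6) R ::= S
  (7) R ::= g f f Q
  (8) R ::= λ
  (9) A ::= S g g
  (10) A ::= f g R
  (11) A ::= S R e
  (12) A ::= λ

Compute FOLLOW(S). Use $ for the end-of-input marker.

{$, a, e, g}

FIRST(S) = {e}
FIRST(Q) = {λ, e}  (via S g e)
FIRST(R) = {λ, e, g}  (via S)
FIRST(A) = {λ, e, f}  (via S g g, S R e)
FOLLOW(S) includes $ since S is the start symbol.
FOLLOW(A): in S::=e A a a, A is followed by a a with FIRST {a}. Thus FOLLOW(A) = {a}.
FOLLOW(R): in A::=f g R, the suffix after R is empty, so FOLLOW(R) ⊇ FOLLOW(A) = {a}; in A::=S R e, R is followed by e with FIRST {e}. Thus FOLLOW(R) = {a, e}.
FOLLOW(S): in Q::=S g e, S is followed by g e with FIRST {g}; in R::=S, the suffix after S is empty, so FOLLOW(S) ⊇ FOLLOW(R) = {a, e}; in A::=S g g, S is followed by g g with FIRST {g}; in A::=S R e, S is followed by R e with FIRST {e, g}. Thus FOLLOW(S) = {$, a, e, g}.
FOLLOW(Q): in R::=g f f Q, the suffix after Q is empty, so FOLLOW(Q) ⊇ FOLLOW(R) = {a, e}. Thus FOLLOW(Q) = {a, e}.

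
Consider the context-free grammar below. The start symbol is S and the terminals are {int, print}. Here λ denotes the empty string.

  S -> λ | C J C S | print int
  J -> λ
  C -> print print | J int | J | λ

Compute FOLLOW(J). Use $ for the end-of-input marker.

FIRST(J) = {λ}
FIRST(C) = {λ, int, print}  (via J int, J)
FIRST(S) = {λ, int, print}  (via C J C S)
FOLLOW(S) includes $ since S is the start symbol.
FOLLOW(S): in S->C J C S, the suffix after S is empty (adds nothing new). Thus FOLLOW(S) = {$}.
FOLLOW(C): in S->C J C S (occurrence 1), C is followed by J C S with FIRST {λ, int, print}; in S->C J C S (occurrence 1), the suffix after C is nullable, so FOLLOW(C) ⊇ FOLLOW(S) = {$}; in S->C J C S (occurrence 2), C is followed by S with FIRST {λ, int, print}; in S->C J C S (occurrence 2), the suffix after C is nullable, so FOLLOW(C) ⊇ FOLLOW(S) = {$}. Thus FOLLOW(C) = {$, int, print}.
FOLLOW(J): in S->C J C S, J is followed by C S with FIRST {λ, int, print}; in S->C J C S, the suffix after J is nullable, so FOLLOW(J) ⊇ FOLLOW(S) = {$}; in C->J int, J is followed by int with FIRST {int}; in C->J, the suffix after J is empty, so FOLLOW(J) ⊇ FOLLOW(C) = {$, int, print}. Thus FOLLOW(J) = {$, int, print}.

{$, int, print}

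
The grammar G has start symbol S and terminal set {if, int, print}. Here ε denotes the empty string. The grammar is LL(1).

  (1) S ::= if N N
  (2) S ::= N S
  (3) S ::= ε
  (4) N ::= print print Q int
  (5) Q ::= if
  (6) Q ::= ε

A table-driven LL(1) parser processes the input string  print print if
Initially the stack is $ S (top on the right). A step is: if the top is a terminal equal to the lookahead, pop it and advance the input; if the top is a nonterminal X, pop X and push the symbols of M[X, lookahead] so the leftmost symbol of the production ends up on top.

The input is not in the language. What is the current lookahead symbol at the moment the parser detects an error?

     Stack                  Input             Action
  1  $ S                    print print if $  expand S ::= N S
  2  $ S N                  print print if $  expand N ::= print print Q int
  3  $ S int Q print print  print print if $  match print
  4  $ S int Q print        print if $        match print
  5  $ S int Q              if $              expand Q ::= if
  6  $ S int if             if $              match if
  7  $ S int                $                 error: top is terminal int but lookahead is $

$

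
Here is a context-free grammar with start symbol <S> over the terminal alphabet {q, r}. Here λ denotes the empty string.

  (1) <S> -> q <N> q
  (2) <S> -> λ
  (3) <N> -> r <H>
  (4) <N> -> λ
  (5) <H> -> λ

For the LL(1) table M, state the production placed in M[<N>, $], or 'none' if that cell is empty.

none

FIRST(<S>): from <S>->q <N> q we get {q}; from <S>->λ we get {λ}. So FIRST(<S>) = {λ, q}.
FIRST(<N>): from <N>->r <H> we get {r}; from <N>->λ we get {λ}. So FIRST(<N>) = {λ, r}.
FIRST(<H>): from <H>->λ we get {λ}. So FIRST(<H>) = {λ}.
FOLLOW(<S>) includes $ since <S> is the start symbol.
FOLLOW(<N>): in <S>->q <N> q, <N> is followed by q with FIRST {q}. Thus FOLLOW(<N>) = {q}.
For <N> -> r <H>: FIRST(r <H>) = {r}, so it goes in M[<N>, t] for t ∈ {r}.
For <N> -> λ: FIRST(λ) = {λ}, so it goes in M[<N>, t] for t ∈ {}; since λ ∈ FIRST, also for every t ∈ FOLLOW(<N>) = {q}.
None of these place a production in M[<N>, $].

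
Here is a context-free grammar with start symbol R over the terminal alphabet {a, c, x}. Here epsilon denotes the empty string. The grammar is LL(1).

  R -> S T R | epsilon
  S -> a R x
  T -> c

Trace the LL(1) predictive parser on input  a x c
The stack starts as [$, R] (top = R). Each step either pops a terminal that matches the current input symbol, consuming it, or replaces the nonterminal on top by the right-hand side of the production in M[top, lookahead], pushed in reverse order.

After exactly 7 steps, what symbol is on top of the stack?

R

step 1: stack=$ R  input=a x c $  — expand R -> S T R
step 2: stack=$ R T S  input=a x c $  — expand S -> a R x
step 3: stack=$ R T x R a  input=a x c $  — match a
step 4: stack=$ R T x R  input=x c $  — expand R -> epsilon
step 5: stack=$ R T x  input=x c $  — match x
step 6: stack=$ R T  input=c $  — expand T -> c
step 7: stack=$ R c  input=c $  — match c
Stack after step 7: $ R (top = R).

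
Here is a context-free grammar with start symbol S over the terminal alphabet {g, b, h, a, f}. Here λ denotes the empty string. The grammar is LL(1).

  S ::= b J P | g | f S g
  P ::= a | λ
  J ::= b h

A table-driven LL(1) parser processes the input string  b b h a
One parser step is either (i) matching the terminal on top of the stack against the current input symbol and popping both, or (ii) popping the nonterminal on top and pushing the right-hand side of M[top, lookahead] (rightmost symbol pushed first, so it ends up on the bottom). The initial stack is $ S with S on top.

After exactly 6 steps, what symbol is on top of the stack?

a

step 1: stack=$ S  input=b b h a $  — expand S ::= b J P
step 2: stack=$ P J b  input=b b h a $  — match b
step 3: stack=$ P J  input=b h a $  — expand J ::= b h
step 4: stack=$ P h b  input=b h a $  — match b
step 5: stack=$ P h  input=h a $  — match h
step 6: stack=$ P  input=a $  — expand P ::= a
Stack after step 6: $ a (top = a).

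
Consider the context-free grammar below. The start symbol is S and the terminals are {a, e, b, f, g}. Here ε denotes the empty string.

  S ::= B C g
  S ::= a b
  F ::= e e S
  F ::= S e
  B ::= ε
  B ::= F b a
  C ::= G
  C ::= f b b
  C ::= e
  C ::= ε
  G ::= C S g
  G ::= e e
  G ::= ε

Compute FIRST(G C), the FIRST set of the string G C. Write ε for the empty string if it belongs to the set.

FIRST(S) = {a, e, f, g}  (via B C g)
FIRST(F) = {a, e, f, g}  (via S e)
FIRST(B) = {ε, a, e, f, g}  (via F b a)
FIRST(C) = {ε, a, e, f, g}  (via G)
FIRST(G) = {ε, a, e, f, g}  (via C S g)
FIRST(G C): take FIRST of each symbol in turn, carrying on past any symbol whose FIRST contains ε; result {ε, a, e, f, g}.

{ε, a, e, f, g}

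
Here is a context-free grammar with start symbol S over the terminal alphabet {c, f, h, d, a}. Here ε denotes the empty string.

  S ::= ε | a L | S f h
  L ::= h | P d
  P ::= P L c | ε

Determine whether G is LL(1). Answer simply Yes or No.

No

FIRST(S) = {ε, a, f}
FIRST(L) = {d, h}
FIRST(P) = {ε, d, h}
FOLLOW(S) = {$, f}
FOLLOW(L) = {$, c, f}
FOLLOW(P) = {d, h}
Cell M[L, h] receives both L ::= h and L ::= P d — the grammar is not LL(1).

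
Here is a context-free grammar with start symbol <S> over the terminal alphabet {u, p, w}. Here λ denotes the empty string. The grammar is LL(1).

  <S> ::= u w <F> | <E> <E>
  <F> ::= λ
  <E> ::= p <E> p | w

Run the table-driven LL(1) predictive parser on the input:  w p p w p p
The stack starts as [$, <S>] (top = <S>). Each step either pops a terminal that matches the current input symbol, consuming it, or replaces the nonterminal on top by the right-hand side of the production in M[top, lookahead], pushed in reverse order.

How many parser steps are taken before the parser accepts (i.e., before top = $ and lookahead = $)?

step 1: stack=$ <S>  input=w p p w p p $  — expand <S> ::= <E> <E>
step 2: stack=$ <E> <E>  input=w p p w p p $  — expand <E> ::= w
step 3: stack=$ <E> w  input=w p p w p p $  — match w
step 4: stack=$ <E>  input=p p w p p $  — expand <E> ::= p <E> p
step 5: stack=$ p <E> p  input=p p w p p $  — match p
step 6: stack=$ p <E>  input=p w p p $  — expand <E> ::= p <E> p
step 7: stack=$ p p <E> p  input=p w p p $  — match p
step 8: stack=$ p p <E>  input=w p p $  — expand <E> ::= w
step 9: stack=$ p p w  input=w p p $  — match w
step 10: stack=$ p p  input=p p $  — match p
step 11: stack=$ p  input=p $  — match p
Accept reached after 11 steps.

11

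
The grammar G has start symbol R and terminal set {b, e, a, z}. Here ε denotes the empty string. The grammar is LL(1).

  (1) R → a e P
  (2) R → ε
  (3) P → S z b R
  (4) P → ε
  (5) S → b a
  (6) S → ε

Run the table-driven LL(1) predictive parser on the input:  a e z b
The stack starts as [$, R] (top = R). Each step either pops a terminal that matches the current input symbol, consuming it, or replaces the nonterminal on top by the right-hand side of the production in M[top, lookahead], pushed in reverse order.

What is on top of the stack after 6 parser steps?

step 1: stack=$ R  input=a e z b $  — expand R → a e P
step 2: stack=$ P e a  input=a e z b $  — match a
step 3: stack=$ P e  input=e z b $  — match e
step 4: stack=$ P  input=z b $  — expand P → S z b R
step 5: stack=$ R b z S  input=z b $  — expand S → ε
step 6: stack=$ R b z  input=z b $  — match z
Stack after step 6: $ R b (top = b).

b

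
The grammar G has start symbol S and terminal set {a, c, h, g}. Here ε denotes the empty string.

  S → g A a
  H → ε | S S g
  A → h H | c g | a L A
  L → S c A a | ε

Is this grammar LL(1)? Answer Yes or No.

FIRST(S) = {g}
FIRST(H) = {ε, g}
FIRST(A) = {a, c, h}
FIRST(L) = {ε, g}
FOLLOW(S) = {$, c, g}
FOLLOW(H) = {a}
FOLLOW(A) = {a}
FOLLOW(L) = {a, c, h}
Each cell of M receives at most one production.

Yes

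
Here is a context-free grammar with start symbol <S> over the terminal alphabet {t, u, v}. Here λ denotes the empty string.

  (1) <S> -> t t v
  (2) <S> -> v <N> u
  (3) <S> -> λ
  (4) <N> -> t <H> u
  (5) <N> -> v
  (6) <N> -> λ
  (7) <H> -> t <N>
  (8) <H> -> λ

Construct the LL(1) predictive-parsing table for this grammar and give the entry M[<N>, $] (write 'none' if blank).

none

FIRST(<S>) = {λ, t, v}
FIRST(<N>) = {λ, t, v}
FIRST(<H>) = {λ, t}
FOLLOW(<S>) includes $ since <S> is the start symbol.
FOLLOW(<H>): in <N>->t <H> u, <H> is followed by u with FIRST {u}. Thus FOLLOW(<H>) = {u}.
FOLLOW(<N>): in <S>->v <N> u, <N> is followed by u with FIRST {u}; in <H>->t <N>, the suffix after <N> is empty, so FOLLOW(<N>) ⊇ FOLLOW(<H>) = {u}. Thus FOLLOW(<N>) = {u}.
For <N> -> t <H> u: FIRST(t <H> u) = {t}, so it goes in M[<N>, t] for t ∈ {t}.
For <N> -> v: FIRST(v) = {v}, so it goes in M[<N>, t] for t ∈ {v}.
For <N> -> λ: FIRST(λ) = {λ}, so it goes in M[<N>, t] for t ∈ {}; since λ ∈ FIRST, also for every t ∈ FOLLOW(<N>) = {u}.
None of these place a production in M[<N>, $].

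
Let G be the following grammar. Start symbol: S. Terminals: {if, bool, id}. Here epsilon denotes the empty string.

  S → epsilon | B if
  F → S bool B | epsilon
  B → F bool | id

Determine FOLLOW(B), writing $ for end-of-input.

FIRST(S) = {epsilon, bool, id}  (via B if)
FIRST(F) = {epsilon, bool, id}  (via S bool B)
FIRST(B) = {bool, id}  (via F bool)
FOLLOW(S) includes $ since S is the start symbol.
FOLLOW(S): in F→S bool B, S is followed by bool B with FIRST {bool}. Thus FOLLOW(S) = {$, bool}.
FOLLOW(F): in B→F bool, F is followed by bool with FIRST {bool}. Thus FOLLOW(F) = {bool}.
FOLLOW(B): in S→B if, B is followed by if with FIRST {if}; in F→S bool B, the suffix after B is empty, so FOLLOW(B) ⊇ FOLLOW(F) = {bool}. Thus FOLLOW(B) = {bool, if}.

{bool, if}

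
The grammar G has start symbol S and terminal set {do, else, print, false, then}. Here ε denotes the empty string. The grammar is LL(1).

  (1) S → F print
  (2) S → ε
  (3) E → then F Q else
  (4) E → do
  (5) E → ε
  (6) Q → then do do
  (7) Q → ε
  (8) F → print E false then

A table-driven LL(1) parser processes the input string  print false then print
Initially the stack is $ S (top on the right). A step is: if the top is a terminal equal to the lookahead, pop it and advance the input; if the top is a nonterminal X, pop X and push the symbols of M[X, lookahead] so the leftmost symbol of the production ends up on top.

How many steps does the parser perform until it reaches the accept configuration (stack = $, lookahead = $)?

     Stack                       Input                     Action
  1  $ S                         print false then print $  expand S → F print
  2  $ print F                   print false then print $  expand F → print E false then
  3  $ print then false E print  print false then print $  match print
  4  $ print then false E        false then print $        expand E → ε
  5  $ print then false          false then print $        match false
  6  $ print then                then print $              match then
  7  $ print                     print $                   match print
Accept reached after 7 steps.

7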